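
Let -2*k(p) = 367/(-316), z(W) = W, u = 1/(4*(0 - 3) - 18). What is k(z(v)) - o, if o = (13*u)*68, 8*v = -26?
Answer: 284849/9480 ≈ 30.047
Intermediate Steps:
v = -13/4 (v = (⅛)*(-26) = -13/4 ≈ -3.2500)
u = -1/30 (u = 1/(4*(-3) - 18) = 1/(-12 - 18) = 1/(-30) = -1/30 ≈ -0.033333)
o = -442/15 (o = (13*(-1/30))*68 = -13/30*68 = -442/15 ≈ -29.467)
k(p) = 367/632 (k(p) = -367/(2*(-316)) = -367*(-1)/(2*316) = -½*(-367/316) = 367/632)
k(z(v)) - o = 367/632 - 1*(-442/15) = 367/632 + 442/15 = 284849/9480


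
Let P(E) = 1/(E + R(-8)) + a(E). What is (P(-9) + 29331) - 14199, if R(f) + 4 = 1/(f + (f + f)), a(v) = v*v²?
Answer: 4508115/313 ≈ 14403.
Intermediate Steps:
a(v) = v³
R(f) = -4 + 1/(3*f) (R(f) = -4 + 1/(f + (f + f)) = -4 + 1/(f + 2*f) = -4 + 1/(3*f))
P(E) = E³ + 1/(-97/24 + E) (P(E) = 1/(E + (-4 + (⅓)/(-8))) + E³ = 1/(E + (-4 + (⅓)*(-⅛))) + E³ = 1/(E + (-4 - 1/24)) + E³ = 1/(E - 97/24) + E³ = 1/(-97/24 + E) + E³ = E³ + 1/(-97/24 + E))
(P(-9) + 29331) - 14199 = ((-24 - 24*(-9)⁴ + 97*(-9)³)/(97 - 24*(-9)) + 29331) - 14199 = ((-24 - 24*6561 + 97*(-729))/(97 + 216) + 29331) - 14199 = ((-24 - 157464 - 70713)/313 + 29331) - 14199 = ((1/313)*(-228201) + 29331) - 14199 = (-228201/313 + 29331) - 14199 = 8952402/313 - 14199 = 4508115/313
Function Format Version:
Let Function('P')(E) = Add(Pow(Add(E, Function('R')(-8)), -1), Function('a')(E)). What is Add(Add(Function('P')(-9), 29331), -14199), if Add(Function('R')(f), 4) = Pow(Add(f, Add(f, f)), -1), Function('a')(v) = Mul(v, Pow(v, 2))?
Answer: Rational(4508115, 313) ≈ 14403.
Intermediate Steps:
Function('a')(v) = Pow(v, 3)
Function('R')(f) = Add(-4, Mul(Rational(1, 3), Pow(f, -1))) (Function('R')(f) = Add(-4, Pow(Add(f, Add(f, f)), -1)) = Add(-4, Pow(Add(f, Mul(2, f)), -1)) = Add(-4, Pow(Mul(3, f), -1)) = Add(-4, Mul(Rational(1, 3), Pow(f, -1))))
Function('P')(E) = Add(Pow(E, 3), Pow(Add(Rational(-97, 24), E), -1)) (Function('P')(E) = Add(Pow(Add(E, Add(-4, Mul(Rational(1, 3), Pow(-8, -1)))), -1), Pow(E, 3)) = Add(Pow(Add(E, Add(-4, Mul(Rational(1, 3), Rational(-1, 8)))), -1), Pow(E, 3)) = Add(Pow(Add(E, Add(-4, Rational(-1, 24))), -1), Pow(E, 3)) = Add(Pow(Add(E, Rational(-97, 24)), -1), Pow(E, 3)) = Add(Pow(Add(Rational(-97, 24), E), -1), Pow(E, 3)) = Add(Pow(E, 3), Pow(Add(Rational(-97, 24), E), -1)))
Add(Add(Function('P')(-9), 29331), -14199) = Add(Add(Mul(Pow(Add(97, Mul(-24, -9)), -1), Add(-24, Mul(-24, Pow(-9, 4)), Mul(97, Pow(-9, 3)))), 29331), -14199) = Add(Add(Mul(Pow(Add(97, 216), -1), Add(-24, Mul(-24, 6561), Mul(97, -729))), 29331), -14199) = Add(Add(Mul(Pow(313, -1), Add(-24, -157464, -70713)), 29331), -14199) = Add(Add(Mul(Rational(1, 313), -228201), 29331), -14199) = Add(Add(Rational(-228201, 313), 29331), -14199) = Add(Rational(8952402, 313), -14199) = Rational(4508115, 313)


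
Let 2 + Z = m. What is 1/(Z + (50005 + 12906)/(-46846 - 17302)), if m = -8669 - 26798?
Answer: -64148/2275328323 ≈ -2.8193e-5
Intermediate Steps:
m = -35467
Z = -35469 (Z = -2 - 35467 = -35469)
1/(Z + (50005 + 12906)/(-46846 - 17302)) = 1/(-35469 + (50005 + 12906)/(-46846 - 17302)) = 1/(-35469 + 62911/(-64148)) = 1/(-35469 + 62911*(-1/64148)) = 1/(-35469 - 62911/64148) = 1/(-2275328323/64148) = -64148/2275328323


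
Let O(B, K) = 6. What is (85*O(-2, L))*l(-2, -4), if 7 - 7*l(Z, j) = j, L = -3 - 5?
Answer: 5610/7 ≈ 801.43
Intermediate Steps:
L = -8
l(Z, j) = 1 - j/7
(85*O(-2, L))*l(-2, -4) = (85*6)*(1 - ⅐*(-4)) = 510*(1 + 4/7) = 510*(11/7) = 5610/7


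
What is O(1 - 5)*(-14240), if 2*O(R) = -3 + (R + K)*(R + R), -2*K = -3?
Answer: -121040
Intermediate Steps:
K = 3/2 (K = -½*(-3) = 3/2 ≈ 1.5000)
O(R) = -3/2 + R*(3/2 + R) (O(R) = (-3 + (R + 3/2)*(R + R))/2 = (-3 + (3/2 + R)*(2*R))/2 = (-3 + 2*R*(3/2 + R))/2 = -3/2 + R*(3/2 + R))
O(1 - 5)*(-14240) = (-3/2 + (1 - 5)² + 3*(1 - 5)/2)*(-14240) = (-3/2 + (-4)² + (3/2)*(-4))*(-14240) = (-3/2 + 16 - 6)*(-14240) = (17/2)*(-14240) = -121040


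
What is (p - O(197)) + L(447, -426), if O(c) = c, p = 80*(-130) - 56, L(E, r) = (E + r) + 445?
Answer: -10187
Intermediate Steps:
L(E, r) = 445 + E + r
p = -10456 (p = -10400 - 56 = -10456)
(p - O(197)) + L(447, -426) = (-10456 - 1*197) + (445 + 447 - 426) = (-10456 - 197) + 466 = -10653 + 466 = -10187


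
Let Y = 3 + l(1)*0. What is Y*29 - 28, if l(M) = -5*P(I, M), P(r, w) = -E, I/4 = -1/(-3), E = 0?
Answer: 59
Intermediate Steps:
I = 4/3 (I = 4*(-1/(-3)) = 4*(-1*(-⅓)) = 4*(⅓) = 4/3 ≈ 1.3333)
P(r, w) = 0 (P(r, w) = -1*0 = 0)
l(M) = 0 (l(M) = -5*0 = 0)
Y = 3 (Y = 3 + 0*0 = 3 + 0 = 3)
Y*29 - 28 = 3*29 - 28 = 87 - 28 = 59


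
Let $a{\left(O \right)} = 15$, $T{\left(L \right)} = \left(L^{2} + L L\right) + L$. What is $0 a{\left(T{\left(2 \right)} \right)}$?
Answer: $0$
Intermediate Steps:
$T{\left(L \right)} = L + 2 L^{2}$ ($T{\left(L \right)} = \left(L^{2} + L^{2}\right) + L = 2 L^{2} + L = L + 2 L^{2}$)
$0 a{\left(T{\left(2 \right)} \right)} = 0 \cdot 15 = 0$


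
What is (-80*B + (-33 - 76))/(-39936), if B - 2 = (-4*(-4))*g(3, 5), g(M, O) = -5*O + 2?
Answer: -29171/39936 ≈ -0.73044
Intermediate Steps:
g(M, O) = 2 - 5*O
B = -366 (B = 2 + (-4*(-4))*(2 - 5*5) = 2 + 16*(2 - 25) = 2 + 16*(-23) = 2 - 368 = -366)
(-80*B + (-33 - 76))/(-39936) = (-80*(-366) + (-33 - 76))/(-39936) = (29280 - 109)*(-1/39936) = 29171*(-1/39936) = -29171/39936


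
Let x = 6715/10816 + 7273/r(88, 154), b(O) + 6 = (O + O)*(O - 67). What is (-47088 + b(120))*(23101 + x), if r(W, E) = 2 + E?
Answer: -4303133120033/5408 ≈ -7.9570e+8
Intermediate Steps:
b(O) = -6 + 2*O*(-67 + O) (b(O) = -6 + (O + O)*(O - 67) = -6 + (2*O)*(-67 + O) = -6 + 2*O*(-67 + O))
x = 1532929/32448 (x = 6715/10816 + 7273/(2 + 154) = 6715*(1/10816) + 7273/156 = 6715/10816 + 7273*(1/156) = 6715/10816 + 7273/156 = 1532929/32448 ≈ 47.243)
(-47088 + b(120))*(23101 + x) = (-47088 + (-6 - 134*120 + 2*120²))*(23101 + 1532929/32448) = (-47088 + (-6 - 16080 + 2*14400))*(751114177/32448) = (-47088 + (-6 - 16080 + 28800))*(751114177/32448) = (-47088 + 12714)*(751114177/32448) = -34374*751114177/32448 = -4303133120033/5408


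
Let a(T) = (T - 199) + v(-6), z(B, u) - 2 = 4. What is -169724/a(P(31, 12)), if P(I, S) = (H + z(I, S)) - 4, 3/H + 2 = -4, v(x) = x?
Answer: 339448/407 ≈ 834.02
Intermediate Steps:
z(B, u) = 6 (z(B, u) = 2 + 4 = 6)
H = -½ (H = 3/(-2 - 4) = 3/(-6) = 3*(-⅙) = -½ ≈ -0.50000)
P(I, S) = 3/2 (P(I, S) = (-½ + 6) - 4 = 11/2 - 4 = 3/2)
a(T) = -205 + T (a(T) = (T - 199) - 6 = (-199 + T) - 6 = -205 + T)
-169724/a(P(31, 12)) = -169724/(-205 + 3/2) = -169724/(-407/2) = -169724*(-2/407) = 339448/407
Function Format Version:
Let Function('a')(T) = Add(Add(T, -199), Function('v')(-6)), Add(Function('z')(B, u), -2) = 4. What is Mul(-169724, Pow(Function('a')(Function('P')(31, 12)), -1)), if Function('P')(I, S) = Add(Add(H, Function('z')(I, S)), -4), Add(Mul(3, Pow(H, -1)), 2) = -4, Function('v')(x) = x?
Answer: Rational(339448, 407) ≈ 834.02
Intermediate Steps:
Function('z')(B, u) = 6 (Function('z')(B, u) = Add(2, 4) = 6)
H = Rational(-1, 2) (H = Mul(3, Pow(Add(-2, -4), -1)) = Mul(3, Pow(-6, -1)) = Mul(3, Rational(-1, 6)) = Rational(-1, 2) ≈ -0.50000)
Function('P')(I, S) = Rational(3, 2) (Function('P')(I, S) = Add(Add(Rational(-1, 2), 6), -4) = Add(Rational(11, 2), -4) = Rational(3, 2))
Function('a')(T) = Add(-205, T) (Function('a')(T) = Add(Add(T, -199), -6) = Add(Add(-199, T), -6) = Add(-205, T))
Mul(-169724, Pow(Function('a')(Function('P')(31, 12)), -1)) = Mul(-169724, Pow(Add(-205, Rational(3, 2)), -1)) = Mul(-169724, Pow(Rational(-407, 2), -1)) = Mul(-169724, Rational(-2, 407)) = Rational(339448, 407)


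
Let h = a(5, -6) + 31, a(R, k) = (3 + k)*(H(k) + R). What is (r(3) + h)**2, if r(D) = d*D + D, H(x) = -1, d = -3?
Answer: 169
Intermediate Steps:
a(R, k) = (-1 + R)*(3 + k) (a(R, k) = (3 + k)*(-1 + R) = (-1 + R)*(3 + k))
h = 19 (h = (-3 - 1*(-6) + 3*5 + 5*(-6)) + 31 = (-3 + 6 + 15 - 30) + 31 = -12 + 31 = 19)
r(D) = -2*D (r(D) = -3*D + D = -2*D)
(r(3) + h)**2 = (-2*3 + 19)**2 = (-6 + 19)**2 = 13**2 = 169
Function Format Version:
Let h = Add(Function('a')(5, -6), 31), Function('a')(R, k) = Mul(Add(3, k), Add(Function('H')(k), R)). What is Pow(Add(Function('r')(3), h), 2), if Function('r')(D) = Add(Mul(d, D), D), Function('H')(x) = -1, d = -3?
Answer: 169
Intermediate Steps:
Function('a')(R, k) = Mul(Add(-1, R), Add(3, k)) (Function('a')(R, k) = Mul(Add(3, k), Add(-1, R)) = Mul(Add(-1, R), Add(3, k)))
h = 19 (h = Add(Add(-3, Mul(-1, -6), Mul(3, 5), Mul(5, -6)), 31) = Add(Add(-3, 6, 15, -30), 31) = Add(-12, 31) = 19)
Function('r')(D) = Mul(-2, D) (Function('r')(D) = Add(Mul(-3, D), D) = Mul(-2, D))
Pow(Add(Function('r')(3), h), 2) = Pow(Add(Mul(-2, 3), 19), 2) = Pow(Add(-6, 19), 2) = Pow(13, 2) = 169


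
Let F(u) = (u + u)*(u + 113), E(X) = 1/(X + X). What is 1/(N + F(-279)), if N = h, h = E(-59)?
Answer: 118/10930103 ≈ 1.0796e-5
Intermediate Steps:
E(X) = 1/(2*X)
h = -1/118 (h = (1/2)/(-59) = (1/2)*(-1/59) = -1/118 ≈ -0.0084746)
F(u) = 2*u*(113 + u) (F(u) = (2*u)*(113 + u) = 2*u*(113 + u))
N = -1/118 ≈ -0.0084746
1/(N + F(-279)) = 1/(-1/118 + 2*(-279)*(113 - 279)) = 1/(-1/118 + 2*(-279)*(-166)) = 1/(-1/118 + 92628) = 1/(10930103/118) = 118/10930103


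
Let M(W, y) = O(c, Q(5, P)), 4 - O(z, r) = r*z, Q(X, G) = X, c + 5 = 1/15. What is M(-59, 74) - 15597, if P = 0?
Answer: -46705/3 ≈ -15568.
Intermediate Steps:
c = -74/15 (c = -5 + 1/15 = -74/15 ≈ -4.9333)
O(z, r) = 4 - r*z
M(W, y) = 86/3 (M(W, y) = 4 - 1*5*(-74/15) = 4 + 74/3 = 86/3)
M(-59, 74) - 15597 = 86/3 - 15597 = -46705/3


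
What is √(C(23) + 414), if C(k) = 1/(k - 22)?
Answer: √415 ≈ 20.372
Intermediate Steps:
C(k) = 1/(-22 + k)
√(C(23) + 414) = √(1/(-22 + 23) + 414) = √(1/1 + 414) = √(1 + 414) = √415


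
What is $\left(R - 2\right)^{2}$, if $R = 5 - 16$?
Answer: $169$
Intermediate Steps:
$R = -11$ ($R = 5 - 16 = -11$)
$\left(R - 2\right)^{2} = \left(-11 - 2\right)^{2} = \left(-13\right)^{2} = 169$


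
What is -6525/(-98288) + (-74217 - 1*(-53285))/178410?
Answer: -446619583/8767781040 ≈ -0.050939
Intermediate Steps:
-6525/(-98288) + (-74217 - 1*(-53285))/178410 = -6525*(-1/98288) + (-74217 + 53285)*(1/178410) = 6525/98288 - 20932*1/178410 = 6525/98288 - 10466/89205 = -446619583/8767781040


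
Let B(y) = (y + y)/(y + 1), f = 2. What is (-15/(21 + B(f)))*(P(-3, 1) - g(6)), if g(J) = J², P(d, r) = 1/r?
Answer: 1575/67 ≈ 23.507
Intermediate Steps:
B(y) = 2*y/(1 + y) (B(y) = (2*y)/(1 + y) = 2*y/(1 + y))
(-15/(21 + B(f)))*(P(-3, 1) - g(6)) = (-15/(21 + 2*2/(1 + 2)))*(1/1 - 1*6²) = (-15/(21 + 2*2/3))*(1 - 1*36) = (-15/(21 + 2*2*(⅓)))*(1 - 36) = -15/(21 + 4/3)*(-35) = -15/67/3*(-35) = -15*3/67*(-35) = -45/67*(-35) = 1575/67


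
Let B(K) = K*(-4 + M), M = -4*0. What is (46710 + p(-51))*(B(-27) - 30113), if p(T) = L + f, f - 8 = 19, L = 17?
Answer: -1402853770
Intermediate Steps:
f = 27 (f = 8 + 19 = 27)
M = 0
B(K) = -4*K (B(K) = K*(-4 + 0) = K*(-4) = -4*K)
p(T) = 44 (p(T) = 17 + 27 = 44)
(46710 + p(-51))*(B(-27) - 30113) = (46710 + 44)*(-4*(-27) - 30113) = 46754*(108 - 30113) = 46754*(-30005) = -1402853770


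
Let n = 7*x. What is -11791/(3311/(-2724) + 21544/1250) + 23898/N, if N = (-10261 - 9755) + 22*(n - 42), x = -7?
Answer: -221322511782297/300254544977 ≈ -737.12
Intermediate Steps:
n = -49 (n = 7*(-7) = -49)
N = -22018 (N = (-10261 - 9755) + 22*(-49 - 42) = -20016 + 22*(-91) = -20016 - 2002 = -22018)
-11791/(3311/(-2724) + 21544/1250) + 23898/N = -11791/(3311/(-2724) + 21544/1250) + 23898/(-22018) = -11791/(3311*(-1/2724) + 21544*(1/1250)) + 23898*(-1/22018) = -11791/(-3311/2724 + 10772/625) - 11949/11009 = -11791/27273553/1702500 - 11949/11009 = -11791*1702500/27273553 - 11949/11009 = -20074177500/27273553 - 11949/11009 = -221322511782297/300254544977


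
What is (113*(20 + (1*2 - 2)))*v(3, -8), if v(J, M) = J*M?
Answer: -54240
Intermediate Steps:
(113*(20 + (1*2 - 2)))*v(3, -8) = (113*(20 + (1*2 - 2)))*(3*(-8)) = (113*(20 + (2 - 2)))*(-24) = (113*(20 + 0))*(-24) = (113*20)*(-24) = 2260*(-24) = -54240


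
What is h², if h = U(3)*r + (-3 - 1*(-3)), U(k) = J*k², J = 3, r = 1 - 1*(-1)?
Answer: 2916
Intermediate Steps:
r = 2 (r = 1 + 1 = 2)
U(k) = 3*k²
h = 54 (h = (3*3²)*2 + (-3 - 1*(-3)) = (3*9)*2 + (-3 + 3) = 27*2 + 0 = 54 + 0 = 54)
h² = 54² = 2916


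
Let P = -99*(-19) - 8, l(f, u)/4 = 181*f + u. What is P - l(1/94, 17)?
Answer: 84473/47 ≈ 1797.3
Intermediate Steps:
l(f, u) = 4*u + 724*f (l(f, u) = 4*(181*f + u) = 4*(u + 181*f) = 4*u + 724*f)
P = 1873 (P = 1881 - 8 = 1873)
P - l(1/94, 17) = 1873 - (4*17 + 724/94) = 1873 - (68 + 724*(1/94)) = 1873 - (68 + 362/47) = 1873 - 1*3558/47 = 1873 - 3558/47 = 84473/47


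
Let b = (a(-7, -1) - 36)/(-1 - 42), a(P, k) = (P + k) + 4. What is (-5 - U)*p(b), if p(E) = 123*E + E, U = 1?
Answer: -29760/43 ≈ -692.09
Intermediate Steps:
a(P, k) = 4 + P + k
b = 40/43 (b = ((4 - 7 - 1) - 36)/(-1 - 42) = (-4 - 36)/(-43) = -40*(-1/43) = 40/43 ≈ 0.93023)
p(E) = 124*E
(-5 - U)*p(b) = (-5 - 1*1)*(124*(40/43)) = (-5 - 1)*(4960/43) = -6*4960/43 = -29760/43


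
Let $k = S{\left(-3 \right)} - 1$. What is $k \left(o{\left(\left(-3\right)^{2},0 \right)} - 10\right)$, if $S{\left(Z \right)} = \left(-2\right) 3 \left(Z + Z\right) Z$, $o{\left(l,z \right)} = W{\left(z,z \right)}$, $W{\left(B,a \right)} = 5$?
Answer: $545$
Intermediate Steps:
$o{\left(l,z \right)} = 5$
$S{\left(Z \right)} = - 12 Z^{2}$ ($S{\left(Z \right)} = - 6 \cdot 2 Z Z = - 6 \cdot 2 Z^{2} = - 12 Z^{2}$)
$k = -109$ ($k = - 12 \left(-3\right)^{2} - 1 = \left(-12\right) 9 - 1 = -108 - 1 = -109$)
$k \left(o{\left(\left(-3\right)^{2},0 \right)} - 10\right) = - 109 \left(5 - 10\right) = \left(-109\right) \left(-5\right) = 545$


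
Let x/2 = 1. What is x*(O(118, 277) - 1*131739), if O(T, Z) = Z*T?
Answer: -198106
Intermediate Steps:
O(T, Z) = T*Z
x = 2 (x = 2*1 = 2)
x*(O(118, 277) - 1*131739) = 2*(118*277 - 1*131739) = 2*(32686 - 131739) = 2*(-99053) = -198106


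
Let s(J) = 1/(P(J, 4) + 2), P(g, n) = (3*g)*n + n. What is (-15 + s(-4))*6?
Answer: -631/7 ≈ -90.143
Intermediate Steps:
P(g, n) = n + 3*g*n (P(g, n) = 3*g*n + n = n + 3*g*n)
s(J) = 1/(6 + 12*J) (s(J) = 1/(4*(1 + 3*J) + 2) = 1/((4 + 12*J) + 2) = 1/(6 + 12*J))
(-15 + s(-4))*6 = (-15 + 1/(6*(1 + 2*(-4))))*6 = (-15 + 1/(6*(1 - 8)))*6 = (-15 + (1/6)/(-7))*6 = (-15 + (1/6)*(-1/7))*6 = (-15 - 1/42)*6 = -631/42*6 = -631/7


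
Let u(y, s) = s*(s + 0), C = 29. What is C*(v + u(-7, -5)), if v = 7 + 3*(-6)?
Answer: 406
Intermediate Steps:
u(y, s) = s² (u(y, s) = s*s = s²)
v = -11 (v = 7 - 18 = -11)
C*(v + u(-7, -5)) = 29*(-11 + (-5)²) = 29*(-11 + 25) = 29*14 = 406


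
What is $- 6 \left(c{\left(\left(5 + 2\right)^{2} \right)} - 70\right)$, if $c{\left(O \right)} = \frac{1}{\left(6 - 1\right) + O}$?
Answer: $\frac{3779}{9} \approx 419.89$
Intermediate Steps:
$c{\left(O \right)} = \frac{1}{5 + O}$
$- 6 \left(c{\left(\left(5 + 2\right)^{2} \right)} - 70\right) = - 6 \left(\frac{1}{5 + \left(5 + 2\right)^{2}} - 70\right) = - 6 \left(\frac{1}{5 + 7^{2}} - 70\right) = - 6 \left(\frac{1}{5 + 49} - 70\right) = - 6 \left(\frac{1}{54} - 70\right) = \left(-6\right) \left(- \frac{3779}{54}\right) = \frac{3779}{9}$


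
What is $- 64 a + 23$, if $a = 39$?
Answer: $-2473$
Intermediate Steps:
$- 64 a + 23 = \left(-64\right) 39 + 23 = -2496 + 23 = -2473$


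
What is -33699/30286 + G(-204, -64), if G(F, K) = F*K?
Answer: 395380317/30286 ≈ 13055.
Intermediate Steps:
-33699/30286 + G(-204, -64) = -33699/30286 - 204*(-64) = -33699*1/30286 + 13056 = -33699/30286 + 13056 = 395380317/30286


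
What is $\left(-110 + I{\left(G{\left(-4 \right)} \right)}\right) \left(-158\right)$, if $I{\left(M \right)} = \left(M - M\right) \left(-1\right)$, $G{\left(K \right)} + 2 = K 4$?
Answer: $17380$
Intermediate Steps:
$G{\left(K \right)} = -2 + 4 K$ ($G{\left(K \right)} = -2 + K 4 = -2 + 4 K$)
$I{\left(M \right)} = 0$ ($I{\left(M \right)} = 0 \left(-1\right) = 0$)
$\left(-110 + I{\left(G{\left(-4 \right)} \right)}\right) \left(-158\right) = \left(-110 + 0\right) \left(-158\right) = \left(-110\right) \left(-158\right) = 17380$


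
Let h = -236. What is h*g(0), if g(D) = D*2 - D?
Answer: 0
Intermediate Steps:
g(D) = D (g(D) = 2*D - D = D)
h*g(0) = -236*0 = 0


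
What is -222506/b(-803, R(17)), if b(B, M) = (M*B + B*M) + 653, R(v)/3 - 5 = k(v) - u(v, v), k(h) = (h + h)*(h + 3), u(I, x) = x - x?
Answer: 222506/3299677 ≈ 0.067433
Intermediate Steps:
u(I, x) = 0
k(h) = 2*h*(3 + h) (k(h) = (2*h)*(3 + h) = 2*h*(3 + h))
R(v) = 15 + 6*v*(3 + v) (R(v) = 15 + 3*(2*v*(3 + v) - 1*0) = 15 + 3*(2*v*(3 + v) + 0) = 15 + 3*(2*v*(3 + v)) = 15 + 6*v*(3 + v))
b(B, M) = 653 + 2*B*M (b(B, M) = (B*M + B*M) + 653 = 2*B*M + 653 = 653 + 2*B*M)
-222506/b(-803, R(17)) = -222506/(653 + 2*(-803)*(15 + 6*17*(3 + 17))) = -222506/(653 + 2*(-803)*(15 + 6*17*20)) = -222506/(653 + 2*(-803)*(15 + 2040)) = -222506/(653 + 2*(-803)*2055) = -222506/(653 - 3300330) = -222506/(-3299677) = -222506*(-1/3299677) = 222506/3299677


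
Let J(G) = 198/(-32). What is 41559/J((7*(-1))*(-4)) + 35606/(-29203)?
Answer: -340734818/50721 ≈ -6717.8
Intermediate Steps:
J(G) = -99/16 (J(G) = 198*(-1/32) = -99/16)
41559/J((7*(-1))*(-4)) + 35606/(-29203) = 41559/(-99/16) + 35606/(-29203) = 41559*(-16/99) + 35606*(-1/29203) = -221648/33 - 1874/1537 = -340734818/50721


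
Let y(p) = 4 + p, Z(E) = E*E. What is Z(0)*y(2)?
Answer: 0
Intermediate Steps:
Z(E) = E²
Z(0)*y(2) = 0²*(4 + 2) = 0*6 = 0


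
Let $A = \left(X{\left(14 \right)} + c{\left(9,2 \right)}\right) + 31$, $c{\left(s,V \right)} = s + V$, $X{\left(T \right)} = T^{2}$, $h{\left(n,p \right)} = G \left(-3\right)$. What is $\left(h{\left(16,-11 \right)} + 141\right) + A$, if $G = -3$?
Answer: $388$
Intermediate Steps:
$h{\left(n,p \right)} = 9$ ($h{\left(n,p \right)} = \left(-3\right) \left(-3\right) = 9$)
$c{\left(s,V \right)} = V + s$
$A = 238$ ($A = \left(14^{2} + \left(2 + 9\right)\right) + 31 = \left(196 + 11\right) + 31 = 207 + 31 = 238$)
$\left(h{\left(16,-11 \right)} + 141\right) + A = \left(9 + 141\right) + 238 = 150 + 238 = 388$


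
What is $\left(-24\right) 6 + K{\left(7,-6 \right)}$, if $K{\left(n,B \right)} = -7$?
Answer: $-151$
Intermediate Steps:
$\left(-24\right) 6 + K{\left(7,-6 \right)} = \left(-24\right) 6 - 7 = -144 - 7 = -151$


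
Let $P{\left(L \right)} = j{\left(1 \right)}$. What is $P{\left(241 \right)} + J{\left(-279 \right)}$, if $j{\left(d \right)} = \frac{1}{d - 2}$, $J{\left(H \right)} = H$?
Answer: $-280$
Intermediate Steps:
$j{\left(d \right)} = \frac{1}{-2 + d}$
$P{\left(L \right)} = -1$ ($P{\left(L \right)} = \frac{1}{-2 + 1} = \frac{1}{-1} = -1$)
$P{\left(241 \right)} + J{\left(-279 \right)} = -1 - 279 = -280$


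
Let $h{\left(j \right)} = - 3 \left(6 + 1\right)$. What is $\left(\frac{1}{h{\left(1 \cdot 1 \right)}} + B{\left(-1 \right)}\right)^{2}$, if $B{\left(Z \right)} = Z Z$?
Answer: $\frac{400}{441} \approx 0.90703$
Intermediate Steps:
$h{\left(j \right)} = -21$ ($h{\left(j \right)} = \left(-3\right) 7 = -21$)
$B{\left(Z \right)} = Z^{2}$
$\left(\frac{1}{h{\left(1 \cdot 1 \right)}} + B{\left(-1 \right)}\right)^{2} = \left(\frac{1}{-21} + \left(-1\right)^{2}\right)^{2} = \left(- \frac{1}{21} + 1\right)^{2} = \left(\frac{20}{21}\right)^{2} = \frac{400}{441}$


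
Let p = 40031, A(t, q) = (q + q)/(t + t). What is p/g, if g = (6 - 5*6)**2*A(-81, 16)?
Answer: -360279/1024 ≈ -351.83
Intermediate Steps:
A(t, q) = q/t (A(t, q) = (2*q)/((2*t)) = (2*q)*(1/(2*t)) = q/t)
g = -1024/9 (g = (6 - 5*6)**2*(16/(-81)) = (6 - 30)**2*(16*(-1/81)) = (-24)**2*(-16/81) = 576*(-16/81) = -1024/9 ≈ -113.78)
p/g = 40031/(-1024/9) = 40031*(-9/1024) = -360279/1024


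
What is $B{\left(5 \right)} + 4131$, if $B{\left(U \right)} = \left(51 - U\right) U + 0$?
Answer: $4361$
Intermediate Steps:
$B{\left(U \right)} = U \left(51 - U\right)$ ($B{\left(U \right)} = U \left(51 - U\right) + 0 = U \left(51 - U\right)$)
$B{\left(5 \right)} + 4131 = 5 \left(51 - 5\right) + 4131 = 5 \cdot 46 + 4131 = 230 + 4131 = 4361$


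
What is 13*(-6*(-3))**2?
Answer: 4212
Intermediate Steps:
13*(-6*(-3))**2 = 13*18**2 = 13*324 = 4212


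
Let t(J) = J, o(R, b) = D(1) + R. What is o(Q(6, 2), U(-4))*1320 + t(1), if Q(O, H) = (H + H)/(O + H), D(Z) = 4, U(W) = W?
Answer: 5941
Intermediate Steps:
Q(O, H) = 2*H/(H + O) (Q(O, H) = (2*H)/(H + O) = 2*H/(H + O))
o(R, b) = 4 + R
o(Q(6, 2), U(-4))*1320 + t(1) = (4 + 2*2/(2 + 6))*1320 + 1 = (4 + 2*2/8)*1320 + 1 = (4 + 2*2*(⅛))*1320 + 1 = (4 + ½)*1320 + 1 = (9/2)*1320 + 1 = 5940 + 1 = 5941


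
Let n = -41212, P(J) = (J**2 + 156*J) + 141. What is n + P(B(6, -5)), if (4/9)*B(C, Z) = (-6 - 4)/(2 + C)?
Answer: -10624471/256 ≈ -41502.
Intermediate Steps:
B(C, Z) = -45/(2*(2 + C)) (B(C, Z) = 9*((-6 - 4)/(2 + C))/4 = 9*(-10/(2 + C))/4 = -45/(2*(2 + C)))
P(J) = 141 + J**2 + 156*J
n + P(B(6, -5)) = -41212 + (141 + (-45/(4 + 2*6))**2 + 156*(-45/(4 + 2*6))) = -41212 + (141 + (-45/(4 + 12))**2 + 156*(-45/(4 + 12))) = -41212 + (141 + (-45/16)**2 + 156*(-45/16)) = -41212 + (141 + 2025/256 - 1755/4) = -41212 - 74199/256 = -10624471/256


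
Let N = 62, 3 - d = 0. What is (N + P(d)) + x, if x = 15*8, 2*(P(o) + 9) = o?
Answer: 349/2 ≈ 174.50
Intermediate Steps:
d = 3 (d = 3 - 1*0 = 3 + 0 = 3)
P(o) = -9 + o/2
x = 120
(N + P(d)) + x = (62 + (-9 + (½)*3)) + 120 = (62 + (-9 + 3/2)) + 120 = (62 - 15/2) + 120 = 109/2 + 120 = 349/2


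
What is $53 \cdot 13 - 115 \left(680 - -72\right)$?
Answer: $-85791$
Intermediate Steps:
$53 \cdot 13 - 115 \left(680 - -72\right) = 689 - 115 \left(680 + 72\right) = 689 - 86480 = -85791$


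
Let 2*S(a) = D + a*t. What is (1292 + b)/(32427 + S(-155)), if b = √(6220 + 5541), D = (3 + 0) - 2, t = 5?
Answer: 323/8010 + √11761/32040 ≈ 0.043709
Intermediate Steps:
D = 1 (D = 3 - 2 = 1)
b = √11761 ≈ 108.45
S(a) = ½ + 5*a/2 (S(a) = (1 + a*5)/2 = (1 + 5*a)/2 = ½ + 5*a/2)
(1292 + b)/(32427 + S(-155)) = (1292 + √11761)/(32427 + (½ + (5/2)*(-155))) = (1292 + √11761)/(32427 + (½ - 775/2)) = (1292 + √11761)/(32427 - 387) = (1292 + √11761)/32040 = (1292 + √11761)*(1/32040) = 323/8010 + √11761/32040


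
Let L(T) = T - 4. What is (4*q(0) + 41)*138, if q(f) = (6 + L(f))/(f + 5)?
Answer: 29394/5 ≈ 5878.8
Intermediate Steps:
L(T) = -4 + T
q(f) = (2 + f)/(5 + f) (q(f) = (6 + (-4 + f))/(f + 5) = (2 + f)/(5 + f))
(4*q(0) + 41)*138 = (4*((2 + 0)/(5 + 0)) + 41)*138 = (4*(2/5) + 41)*138 = (4*((⅕)*2) + 41)*138 = (4*(⅖) + 41)*138 = (8/5 + 41)*138 = (213/5)*138 = 29394/5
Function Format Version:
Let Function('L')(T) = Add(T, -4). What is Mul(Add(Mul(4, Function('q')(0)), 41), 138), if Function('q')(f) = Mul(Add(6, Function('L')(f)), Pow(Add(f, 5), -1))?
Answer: Rational(29394, 5) ≈ 5878.8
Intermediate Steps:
Function('L')(T) = Add(-4, T)
Function('q')(f) = Mul(Pow(Add(5, f), -1), Add(2, f)) (Function('q')(f) = Mul(Add(6, Add(-4, f)), Pow(Add(f, 5), -1)) = Mul(Add(2, f), Pow(Add(5, f), -1)) = Mul(Pow(Add(5, f), -1), Add(2, f)))
Mul(Add(Mul(4, Function('q')(0)), 41), 138) = Mul(Add(Mul(4, Mul(Pow(Add(5, 0), -1), Add(2, 0))), 41), 138) = Mul(Add(Mul(4, Mul(Pow(5, -1), 2)), 41), 138) = Mul(Add(Mul(4, Mul(Rational(1, 5), 2)), 41), 138) = Mul(Add(Mul(4, Rational(2, 5)), 41), 138) = Mul(Add(Rational(8, 5), 41), 138) = Mul(Rational(213, 5), 138) = Rational(29394, 5)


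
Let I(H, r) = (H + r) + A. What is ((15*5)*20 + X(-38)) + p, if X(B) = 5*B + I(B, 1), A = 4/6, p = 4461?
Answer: 17204/3 ≈ 5734.7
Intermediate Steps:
A = 2/3 (A = 4*(1/6) = 2/3 ≈ 0.66667)
I(H, r) = 2/3 + H + r (I(H, r) = (H + r) + 2/3 = 2/3 + H + r)
X(B) = 5/3 + 6*B (X(B) = 5*B + (2/3 + B + 1) = 5*B + (5/3 + B) = 5/3 + 6*B)
((15*5)*20 + X(-38)) + p = ((15*5)*20 + (5/3 + 6*(-38))) + 4461 = (75*20 + (5/3 - 228)) + 4461 = (1500 - 679/3) + 4461 = 3821/3 + 4461 = 17204/3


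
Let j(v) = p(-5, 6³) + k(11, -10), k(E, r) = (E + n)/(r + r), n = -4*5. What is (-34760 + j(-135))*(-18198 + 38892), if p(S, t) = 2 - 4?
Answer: -7193555157/10 ≈ -7.1936e+8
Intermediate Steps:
n = -20
k(E, r) = (-20 + E)/(2*r) (k(E, r) = (E - 20)/(r + r) = (-20 + E)/((2*r)) = (-20 + E)*(1/(2*r)) = (-20 + E)/(2*r))
p(S, t) = -2
j(v) = -31/20 (j(v) = -2 + (½)*(-20 + 11)/(-10) = -2 + (½)*(-⅒)*(-9) = -2 + 9/20 = -31/20)
(-34760 + j(-135))*(-18198 + 38892) = (-34760 - 31/20)*(-18198 + 38892) = -695231/20*20694 = -7193555157/10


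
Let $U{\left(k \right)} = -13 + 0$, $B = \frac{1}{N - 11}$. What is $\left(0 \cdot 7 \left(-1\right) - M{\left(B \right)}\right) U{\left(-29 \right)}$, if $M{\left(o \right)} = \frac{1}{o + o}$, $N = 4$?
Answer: $- \frac{91}{2} \approx -45.5$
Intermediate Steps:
$B = - \frac{1}{7}$ ($B = \frac{1}{4 - 11} = \frac{1}{-7} = - \frac{1}{7} \approx -0.14286$)
$U{\left(k \right)} = -13$
$M{\left(o \right)} = \frac{1}{2 o}$
$\left(0 \cdot 7 \left(-1\right) - M{\left(B \right)}\right) U{\left(-29 \right)} = \left(0 \cdot 7 \left(-1\right) - \frac{1}{2 \left(- \frac{1}{7}\right)}\right) \left(-13\right) = \left(0 \left(-1\right) - \frac{1}{2} \left(-7\right)\right) \left(-13\right) = \left(0 - - \frac{7}{2}\right) \left(-13\right) = \left(0 + \frac{7}{2}\right) \left(-13\right) = \frac{7}{2} \left(-13\right) = - \frac{91}{2}$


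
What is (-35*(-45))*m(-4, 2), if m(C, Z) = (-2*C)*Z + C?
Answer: 18900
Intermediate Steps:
m(C, Z) = C - 2*C*Z (m(C, Z) = -2*C*Z + C = C - 2*C*Z)
(-35*(-45))*m(-4, 2) = (-35*(-45))*(-4*(1 - 2*2)) = 1575*(-4*(1 - 4)) = 1575*(-4*(-3)) = 1575*12 = 18900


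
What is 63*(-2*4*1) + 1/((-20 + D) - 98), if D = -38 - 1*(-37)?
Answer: -59977/119 ≈ -504.01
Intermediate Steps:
D = -1 (D = -38 + 37 = -1)
63*(-2*4*1) + 1/((-20 + D) - 98) = 63*(-2*4*1) + 1/((-20 - 1) - 98) = 63*(-8*1) + 1/(-21 - 98) = 63*(-8) + 1/(-119) = -504 - 1/119 = -59977/119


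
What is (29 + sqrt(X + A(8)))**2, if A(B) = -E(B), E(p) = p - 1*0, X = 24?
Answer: 1089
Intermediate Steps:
E(p) = p (E(p) = p + 0 = p)
A(B) = -B
(29 + sqrt(X + A(8)))**2 = (29 + sqrt(24 - 1*8))**2 = (29 + sqrt(24 - 8))**2 = (29 + sqrt(16))**2 = (29 + 4)**2 = 33**2 = 1089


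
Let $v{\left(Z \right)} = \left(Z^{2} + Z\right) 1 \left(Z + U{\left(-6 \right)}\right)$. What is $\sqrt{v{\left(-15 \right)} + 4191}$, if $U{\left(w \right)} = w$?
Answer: $i \sqrt{219} \approx 14.799 i$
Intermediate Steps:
$v{\left(Z \right)} = \left(-6 + Z\right) \left(Z + Z^{2}\right)$ ($v{\left(Z \right)} = \left(Z^{2} + Z\right) 1 \left(Z - 6\right) = \left(Z + Z^{2}\right) 1 \left(-6 + Z\right) = \left(Z + Z^{2}\right) \left(-6 + Z\right) = \left(-6 + Z\right) \left(Z + Z^{2}\right)$)
$\sqrt{v{\left(-15 \right)} + 4191} = \sqrt{- 15 \left(-6 + \left(-15\right)^{2} - -75\right) + 4191} = \sqrt{- 15 \left(-6 + 225 + 75\right) + 4191} = \sqrt{\left(-15\right) 294 + 4191} = \sqrt{-4410 + 4191} = \sqrt{-219} = i \sqrt{219}$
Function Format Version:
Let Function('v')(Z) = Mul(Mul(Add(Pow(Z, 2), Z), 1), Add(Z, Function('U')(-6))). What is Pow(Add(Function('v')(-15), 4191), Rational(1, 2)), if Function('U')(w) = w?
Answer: Mul(I, Pow(219, Rational(1, 2))) ≈ Mul(14.799, I)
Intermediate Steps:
Function('v')(Z) = Mul(Add(-6, Z), Add(Z, Pow(Z, 2))) (Function('v')(Z) = Mul(Mul(Add(Pow(Z, 2), Z), 1), Add(Z, -6)) = Mul(Mul(Add(Z, Pow(Z, 2)), 1), Add(-6, Z)) = Mul(Add(Z, Pow(Z, 2)), Add(-6, Z)) = Mul(Add(-6, Z), Add(Z, Pow(Z, 2))))
Pow(Add(Function('v')(-15), 4191), Rational(1, 2)) = Pow(Add(Mul(-15, Add(-6, Pow(-15, 2), Mul(-5, -15))), 4191), Rational(1, 2)) = Pow(Add(Mul(-15, Add(-6, 225, 75)), 4191), Rational(1, 2)) = Pow(Add(Mul(-15, 294), 4191), Rational(1, 2)) = Pow(Add(-4410, 4191), Rational(1, 2)) = Pow(-219, Rational(1, 2)) = Mul(I, Pow(219, Rational(1, 2)))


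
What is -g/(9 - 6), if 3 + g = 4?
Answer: -⅓ ≈ -0.33333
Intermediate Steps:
g = 1 (g = -3 + 4 = 1)
-g/(9 - 6) = -1/(9 - 6) = -1/3 = -1*⅓ = -⅓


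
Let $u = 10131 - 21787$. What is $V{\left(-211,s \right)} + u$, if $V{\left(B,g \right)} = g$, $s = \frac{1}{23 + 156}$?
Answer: $- \frac{2086423}{179} \approx -11656.0$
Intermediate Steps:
$s = \frac{1}{179} \approx 0.0055866$
$u = -11656$
$V{\left(-211,s \right)} + u = \frac{1}{179} - 11656 = - \frac{2086423}{179}$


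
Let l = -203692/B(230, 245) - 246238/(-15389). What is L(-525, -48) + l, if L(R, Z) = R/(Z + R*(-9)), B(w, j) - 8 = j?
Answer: -435493188131/551803373 ≈ -789.22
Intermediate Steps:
B(w, j) = 8 + j
L(R, Z) = R/(Z - 9*R)
l = -279301634/353947 (l = -203692/(8 + 245) - 246238/(-15389) = -203692/253 - 246238*(-1/15389) = -203692*1/253 + 246238/15389 = -203692/253 + 246238/15389 = -279301634/353947 ≈ -789.11)
L(-525, -48) + l = -1*(-525)/(-1*(-48) + 9*(-525)) - 279301634/353947 = -1*(-525)/(48 - 4725) - 279301634/353947 = -1*(-525)/(-4677) - 279301634/353947 = -1*(-525)*(-1/4677) - 279301634/353947 = -175/1559 - 279301634/353947 = -435493188131/551803373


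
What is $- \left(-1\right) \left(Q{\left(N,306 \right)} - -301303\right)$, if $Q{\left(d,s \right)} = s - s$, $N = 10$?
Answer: $301303$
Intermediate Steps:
$Q{\left(d,s \right)} = 0$
$- \left(-1\right) \left(Q{\left(N,306 \right)} - -301303\right) = - \left(-1\right) \left(0 - -301303\right) = - \left(-1\right) \left(0 + 301303\right) = - \left(-1\right) 301303 = \left(-1\right) \left(-301303\right) = 301303$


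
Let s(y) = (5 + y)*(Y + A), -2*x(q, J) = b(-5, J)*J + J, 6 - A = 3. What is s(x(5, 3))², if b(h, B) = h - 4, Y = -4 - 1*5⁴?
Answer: 113252164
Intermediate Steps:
Y = -629 (Y = -4 - 1*625 = -4 - 625 = -629)
b(h, B) = -4 + h
A = 3 (A = 6 - 1*3 = 6 - 3 = 3)
x(q, J) = 4*J (x(q, J) = -((-4 - 5)*J + J)/2 = -(-9*J + J)/2 = -(-4)*J = 4*J)
s(y) = -3130 - 626*y (s(y) = (5 + y)*(-629 + 3) = (5 + y)*(-626) = -3130 - 626*y)
s(x(5, 3))² = (-3130 - 2504*3)² = (-3130 - 626*12)² = (-3130 - 7512)² = (-10642)² = 113252164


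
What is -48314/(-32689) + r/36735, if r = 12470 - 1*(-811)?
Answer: 736319133/400276805 ≈ 1.8395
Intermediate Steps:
r = 13281 (r = 12470 + 811 = 13281)
-48314/(-32689) + r/36735 = -48314/(-32689) + 13281/36735 = -48314*(-1/32689) + 13281*(1/36735) = 48314/32689 + 4427/12245 = 736319133/400276805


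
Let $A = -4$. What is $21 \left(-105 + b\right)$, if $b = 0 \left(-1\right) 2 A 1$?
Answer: $-2205$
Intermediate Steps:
$b = 0$ ($b = 0 \left(-1\right) 2 \left(-4\right) 1 = 0 \cdot 2 \left(-4\right) 1 = 0 \left(-4\right) 1 = 0 \cdot 1 = 0$)
$21 \left(-105 + b\right) = 21 \left(-105 + 0\right) = 21 \left(-105\right) = -2205$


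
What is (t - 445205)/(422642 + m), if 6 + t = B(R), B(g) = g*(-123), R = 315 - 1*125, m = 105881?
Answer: -468581/528523 ≈ -0.88659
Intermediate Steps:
R = 190 (R = 315 - 125 = 190)
B(g) = -123*g
t = -23376 (t = -6 - 123*190 = -6 - 23370 = -23376)
(t - 445205)/(422642 + m) = (-23376 - 445205)/(422642 + 105881) = -468581/528523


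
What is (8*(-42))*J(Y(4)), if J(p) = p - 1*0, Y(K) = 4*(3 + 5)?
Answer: -10752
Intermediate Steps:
Y(K) = 32 (Y(K) = 4*8 = 32)
J(p) = p (J(p) = p + 0 = p)
(8*(-42))*J(Y(4)) = (8*(-42))*32 = -336*32 = -10752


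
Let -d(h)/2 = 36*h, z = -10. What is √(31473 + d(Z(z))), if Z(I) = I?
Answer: 21*√73 ≈ 179.42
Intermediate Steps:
d(h) = -72*h
√(31473 + d(Z(z))) = √(31473 - 72*(-10)) = √(31473 + 720) = √32193 = 21*√73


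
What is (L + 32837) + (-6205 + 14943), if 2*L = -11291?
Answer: 71859/2 ≈ 35930.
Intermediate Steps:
L = -11291/2 (L = (1/2)*(-11291) = -11291/2 ≈ -5645.5)
(L + 32837) + (-6205 + 14943) = (-11291/2 + 32837) + (-6205 + 14943) = 54383/2 + 8738 = 71859/2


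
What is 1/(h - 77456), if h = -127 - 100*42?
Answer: -1/81783 ≈ -1.2227e-5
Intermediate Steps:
h = -4327 (h = -127 - 4200 = -4327)
1/(h - 77456) = 1/(-4327 - 77456) = 1/(-81783) = -1/81783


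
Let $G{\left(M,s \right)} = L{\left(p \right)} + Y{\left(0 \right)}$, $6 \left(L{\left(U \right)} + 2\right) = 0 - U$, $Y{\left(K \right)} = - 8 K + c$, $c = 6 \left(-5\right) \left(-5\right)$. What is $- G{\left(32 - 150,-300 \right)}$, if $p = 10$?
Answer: $- \frac{439}{3} \approx -146.33$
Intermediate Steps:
$c = 150$ ($c = \left(-30\right) \left(-5\right) = 150$)
$Y{\left(K \right)} = 150 - 8 K$ ($Y{\left(K \right)} = - 8 K + 150 = 150 - 8 K$)
$L{\left(U \right)} = -2 - \frac{U}{6}$ ($L{\left(U \right)} = -2 + \frac{0 - U}{6} = -2 + \frac{\left(-1\right) U}{6} = -2 - \frac{U}{6}$)
$G{\left(M,s \right)} = \frac{439}{3}$ ($G{\left(M,s \right)} = \left(-2 - \frac{5}{3}\right) + \left(150 - 0\right) = \left(-2 - \frac{5}{3}\right) + \left(150 + 0\right) = - \frac{11}{3} + 150 = \frac{439}{3}$)
$- G{\left(32 - 150,-300 \right)} = \left(-1\right) \frac{439}{3} = - \frac{439}{3}$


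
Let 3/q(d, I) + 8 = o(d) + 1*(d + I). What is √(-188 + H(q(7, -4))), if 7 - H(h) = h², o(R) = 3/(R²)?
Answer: I*√10621693/242 ≈ 13.467*I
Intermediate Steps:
o(R) = 3/R²
q(d, I) = 3/(-8 + I + d + 3/d²) (q(d, I) = 3/(-8 + (3/d² + 1*(d + I))) = 3/(-8 + (3/d² + 1*(I + d))) = 3/(-8 + (3/d² + (I + d))) = 3/(-8 + (I + d + 3/d²)) = 3/(-8 + I + d + 3/d²))
H(h) = 7 - h²
√(-188 + H(q(7, -4))) = √(-188 + (7 - (3*7²/(3 + 7²*(-8 - 4 + 7)))²)) = √(-188 + (7 - (3*49/(3 + 49*(-5)))²)) = √(-188 + (7 - (3*49/(3 - 245))²)) = √(-188 + (7 - (3*49/(-242))²)) = √(-188 + (7 - (3*49*(-1/242))²)) = √(-188 + (7 - (-147/242)²)) = √(-188 + (7 - 1*21609/58564)) = √(-188 + (7 - 21609/58564)) = √(-188 + 388339/58564) = √(-10621693/58564) = I*√10621693/242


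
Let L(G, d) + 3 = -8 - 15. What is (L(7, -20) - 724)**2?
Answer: 562500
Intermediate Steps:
L(G, d) = -26 (L(G, d) = -3 + (-8 - 15) = -3 - 23 = -26)
(L(7, -20) - 724)**2 = (-26 - 724)**2 = (-750)**2 = 562500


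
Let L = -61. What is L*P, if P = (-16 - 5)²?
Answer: -26901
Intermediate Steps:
P = 441 (P = (-21)² = 441)
L*P = -61*441 = -26901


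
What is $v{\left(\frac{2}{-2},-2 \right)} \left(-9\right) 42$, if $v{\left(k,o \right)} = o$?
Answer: $756$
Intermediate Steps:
$v{\left(\frac{2}{-2},-2 \right)} \left(-9\right) 42 = \left(-2\right) \left(-9\right) 42 = 18 \cdot 42 = 756$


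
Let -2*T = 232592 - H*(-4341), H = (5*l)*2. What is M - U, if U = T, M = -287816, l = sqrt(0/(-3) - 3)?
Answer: -171520 + 21705*I*sqrt(3) ≈ -1.7152e+5 + 37594.0*I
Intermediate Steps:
l = I*sqrt(3) (l = sqrt(0*(-1/3) - 3) = sqrt(0 - 3) = sqrt(-3) = I*sqrt(3) ≈ 1.732*I)
H = 10*I*sqrt(3) (H = (5*(I*sqrt(3)))*2 = (5*I*sqrt(3))*2 = 10*I*sqrt(3) ≈ 17.32*I)
T = -116296 - 21705*I*sqrt(3) (T = -(232592 - 10*I*sqrt(3)*(-4341))/2 = -(232592 - (-43410)*I*sqrt(3))/2 = -(232592 + 43410*I*sqrt(3))/2 = -116296 - 21705*I*sqrt(3) ≈ -1.163e+5 - 37594.0*I)
U = -116296 - 21705*I*sqrt(3) ≈ -1.163e+5 - 37594.0*I
M - U = -287816 - (-116296 - 21705*I*sqrt(3)) = -287816 + (116296 + 21705*I*sqrt(3)) = -171520 + 21705*I*sqrt(3)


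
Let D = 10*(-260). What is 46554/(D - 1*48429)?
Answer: -46554/51029 ≈ -0.91230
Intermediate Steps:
D = -2600
46554/(D - 1*48429) = 46554/(-2600 - 1*48429) = 46554/(-2600 - 48429) = 46554/(-51029) = 46554*(-1/51029) = -46554/51029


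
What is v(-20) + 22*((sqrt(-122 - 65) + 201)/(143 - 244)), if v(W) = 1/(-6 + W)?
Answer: -115073/2626 - 22*I*sqrt(187)/101 ≈ -43.821 - 2.9787*I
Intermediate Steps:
v(-20) + 22*((sqrt(-122 - 65) + 201)/(143 - 244)) = 1/(-6 - 20) + 22*((sqrt(-122 - 65) + 201)/(143 - 244)) = 1/(-26) + 22*((sqrt(-187) + 201)/(-101)) = -1/26 + 22*((I*sqrt(187) + 201)*(-1/101)) = -1/26 + 22*((201 + I*sqrt(187))*(-1/101)) = -1/26 + 22*(-201/101 - I*sqrt(187)/101) = -1/26 + (-4422/101 - 22*I*sqrt(187)/101) = -115073/2626 - 22*I*sqrt(187)/101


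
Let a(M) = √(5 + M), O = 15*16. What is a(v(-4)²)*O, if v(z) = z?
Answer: 240*√21 ≈ 1099.8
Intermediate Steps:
O = 240
a(v(-4)²)*O = √(5 + (-4)²)*240 = √(5 + 16)*240 = √21*240 = 240*√21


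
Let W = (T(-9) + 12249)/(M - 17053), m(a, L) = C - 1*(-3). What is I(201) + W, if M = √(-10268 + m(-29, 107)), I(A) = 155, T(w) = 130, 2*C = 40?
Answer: 44865234283/290815054 - 12379*I*√10245/290815054 ≈ 154.27 - 0.0043085*I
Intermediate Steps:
C = 20 (C = (½)*40 = 20)
m(a, L) = 23 (m(a, L) = 20 - 1*(-3) = 20 + 3 = 23)
M = I*√10245 (M = √(-10268 + 23) = √(-10245) = I*√10245 ≈ 101.22*I)
W = 12379/(-17053 + I*√10245) (W = (130 + 12249)/(I*√10245 - 17053) = 12379/(-17053 + I*√10245) ≈ -0.72589 - 0.0043085*I)
I(201) + W = 155 + (-211099087/290815054 - 12379*I*√10245/290815054) = 44865234283/290815054 - 12379*I*√10245/290815054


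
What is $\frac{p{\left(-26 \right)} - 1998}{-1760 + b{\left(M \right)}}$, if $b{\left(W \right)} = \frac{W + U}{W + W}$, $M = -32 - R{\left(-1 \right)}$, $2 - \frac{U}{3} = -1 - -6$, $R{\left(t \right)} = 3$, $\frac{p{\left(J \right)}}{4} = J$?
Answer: $\frac{36785}{30789} \approx 1.1947$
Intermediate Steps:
$p{\left(J \right)} = 4 J$
$U = -9$ ($U = 6 - 3 \left(-1 - -6\right) = 6 - 3 \left(-1 + 6\right) = 6 - 15 = -9$)
$M = -35$ ($M = -32 - 3 = -35$)
$b{\left(W \right)} = \frac{-9 + W}{2 W}$ ($b{\left(W \right)} = \frac{W - 9}{W + W} = \frac{-9 + W}{2 W}$)
$\frac{p{\left(-26 \right)} - 1998}{-1760 + b{\left(M \right)}} = \frac{4 \left(-26\right) - 1998}{-1760 + \frac{-9 - 35}{2 \left(-35\right)}} = \frac{-104 - 1998}{-1760 + \frac{1}{2} \left(- \frac{1}{35}\right) \left(-44\right)} = - \frac{2102}{-1760 + \frac{22}{35}} = - \frac{2102}{- \frac{61578}{35}} = \left(-2102\right) \left(- \frac{35}{61578}\right) = \frac{36785}{30789}$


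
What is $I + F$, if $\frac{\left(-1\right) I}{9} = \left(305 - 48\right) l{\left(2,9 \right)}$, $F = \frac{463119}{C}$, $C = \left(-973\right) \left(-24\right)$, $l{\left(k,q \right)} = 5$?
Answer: $- \frac{89867587}{7784} \approx -11545.0$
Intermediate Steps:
$C = 23352$
$F = \frac{154373}{7784}$ ($F = \frac{463119}{23352} = 463119 \cdot \frac{1}{23352} = \frac{154373}{7784} \approx 19.832$)
$I = -11565$ ($I = - 9 \left(305 - 48\right) 5 = - 9 \cdot 257 \cdot 5 = \left(-9\right) 1285 = -11565$)
$I + F = -11565 + \frac{154373}{7784} = - \frac{89867587}{7784}$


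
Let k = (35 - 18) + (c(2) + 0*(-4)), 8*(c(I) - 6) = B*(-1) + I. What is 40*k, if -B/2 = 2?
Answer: 950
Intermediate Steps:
B = -4 (B = -2*2 = -4)
c(I) = 13/2 + I/8 (c(I) = 6 + (-4*(-1) + I)/8 = 6 + (4 + I)/8 = 6 + (1/2 + I/8) = 13/2 + I/8)
k = 95/4 (k = (35 - 18) + ((13/2 + (1/8)*2) + 0*(-4)) = 17 + ((13/2 + 1/4) + 0) = 17 + (27/4 + 0) = 17 + 27/4 = 95/4 ≈ 23.750)
40*k = 40*(95/4) = 950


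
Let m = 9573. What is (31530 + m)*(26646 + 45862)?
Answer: 2980296324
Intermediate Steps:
(31530 + m)*(26646 + 45862) = (31530 + 9573)*(26646 + 45862) = 41103*72508 = 2980296324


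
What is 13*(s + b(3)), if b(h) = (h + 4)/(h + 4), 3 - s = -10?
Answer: 182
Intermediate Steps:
s = 13 (s = 3 - 1*(-10) = 3 + 10 = 13)
b(h) = 1 (b(h) = (4 + h)/(4 + h) = 1)
13*(s + b(3)) = 13*(13 + 1) = 13*14 = 182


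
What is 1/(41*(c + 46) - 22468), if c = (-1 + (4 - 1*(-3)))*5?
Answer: -1/19352 ≈ -5.1674e-5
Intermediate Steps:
c = 30 (c = (-1 + (4 + 3))*5 = (-1 + 7)*5 = 6*5 = 30)
1/(41*(c + 46) - 22468) = 1/(41*(30 + 46) - 22468) = 1/(41*76 - 22468) = 1/(3116 - 22468) = 1/(-19352) = -1/19352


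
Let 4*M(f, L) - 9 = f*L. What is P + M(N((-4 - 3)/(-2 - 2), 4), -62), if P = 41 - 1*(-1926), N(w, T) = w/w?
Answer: 7815/4 ≈ 1953.8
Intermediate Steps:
N(w, T) = 1
M(f, L) = 9/4 + L*f/4 (M(f, L) = 9/4 + (f*L)/4 = 9/4 + (L*f)/4 = 9/4 + L*f/4)
P = 1967 (P = 41 + 1926 = 1967)
P + M(N((-4 - 3)/(-2 - 2), 4), -62) = 1967 + (9/4 + (¼)*(-62)*1) = 1967 + (9/4 - 31/2) = 1967 - 53/4 = 7815/4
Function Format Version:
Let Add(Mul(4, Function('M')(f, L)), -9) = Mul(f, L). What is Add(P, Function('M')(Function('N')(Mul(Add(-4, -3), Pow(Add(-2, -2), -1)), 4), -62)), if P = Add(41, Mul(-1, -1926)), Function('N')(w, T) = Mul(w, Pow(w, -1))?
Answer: Rational(7815, 4) ≈ 1953.8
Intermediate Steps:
Function('N')(w, T) = 1
Function('M')(f, L) = Add(Rational(9, 4), Mul(Rational(1, 4), L, f)) (Function('M')(f, L) = Add(Rational(9, 4), Mul(Rational(1, 4), Mul(f, L))) = Add(Rational(9, 4), Mul(Rational(1, 4), Mul(L, f))) = Add(Rational(9, 4), Mul(Rational(1, 4), L, f)))
P = 1967 (P = Add(41, 1926) = 1967)
Add(P, Function('M')(Function('N')(Mul(Add(-4, -3), Pow(Add(-2, -2), -1)), 4), -62)) = Add(1967, Add(Rational(9, 4), Mul(Rational(1, 4), -62, 1))) = Add(1967, Add(Rational(9, 4), Rational(-31, 2))) = Add(1967, Rational(-53, 4)) = Rational(7815, 4)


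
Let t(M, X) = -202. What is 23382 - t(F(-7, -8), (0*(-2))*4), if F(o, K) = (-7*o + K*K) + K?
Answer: 23584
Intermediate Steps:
F(o, K) = K + K² - 7*o (F(o, K) = (-7*o + K²) + K = (K² - 7*o) + K = K + K² - 7*o)
23382 - t(F(-7, -8), (0*(-2))*4) = 23382 - 1*(-202) = 23382 + 202 = 23584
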